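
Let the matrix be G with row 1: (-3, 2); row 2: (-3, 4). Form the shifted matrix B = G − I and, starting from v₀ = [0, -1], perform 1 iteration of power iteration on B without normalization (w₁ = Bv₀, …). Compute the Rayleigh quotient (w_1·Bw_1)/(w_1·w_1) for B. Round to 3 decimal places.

0.385

B = G − I has rows (-4, 2); (-3, 3)
w1 = Bv₀ = (-2, -3)
Bw1 = (2, -3)
w1·Bw1 = 5; w1·w1 = 13; μ ≈ 5/13 = 0.385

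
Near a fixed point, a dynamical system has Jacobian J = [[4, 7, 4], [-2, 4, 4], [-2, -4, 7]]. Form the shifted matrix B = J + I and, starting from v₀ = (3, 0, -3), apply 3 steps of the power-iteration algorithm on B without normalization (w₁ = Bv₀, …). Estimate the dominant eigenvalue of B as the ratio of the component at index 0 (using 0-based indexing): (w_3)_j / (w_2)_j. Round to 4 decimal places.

B = J + I has rows (5, 7, 4); (-2, 5, 4); (-2, -4, 8)
w1 = Bv₀ = (5·3 + 7·0 + 4·(-3); (-2)·3 + 5·0 + 4·(-3); (-2)·3 + (-4)·0 + 8·(-3)) = (3, -18, -30)
w2 = Bw1 = (5·3 + 7·(-18) + 4·(-30); (-2)·3 + 5·(-18) + 4·(-30); (-2)·3 + (-4)·(-18) + 8·(-30)) = (-231, -216, -174)
w3 = Bw2 = (-3363, -1314, -66)
Ratio: -3363/-231 = 14.5584

μ ≈ 14.5584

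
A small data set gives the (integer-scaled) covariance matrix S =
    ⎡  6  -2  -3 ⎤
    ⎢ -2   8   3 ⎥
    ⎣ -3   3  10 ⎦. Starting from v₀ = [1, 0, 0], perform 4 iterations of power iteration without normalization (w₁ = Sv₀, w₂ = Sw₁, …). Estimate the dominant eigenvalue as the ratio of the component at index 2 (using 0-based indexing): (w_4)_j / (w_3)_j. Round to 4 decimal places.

14.0827

w1 = Sv₀ = (6, -2, -3)
w2 = Sw1 = (49, -37, -54)
w3 = Sw2 = (530, -556, -798)
w4 = Sw3 = (6686, -7902, -11238)
Ratio at component: -11238 / -798 = 14.0827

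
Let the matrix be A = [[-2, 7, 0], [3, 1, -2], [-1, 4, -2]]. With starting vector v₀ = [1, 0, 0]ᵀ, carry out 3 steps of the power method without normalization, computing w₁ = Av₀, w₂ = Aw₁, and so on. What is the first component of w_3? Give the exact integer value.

w1 = Av₀ = ((-2)·1 + 7·0 + 0·0; 3·1 + 1·0 + (-2)·0; (-1)·1 + 4·0 + (-2)·0) = (-2, 3, -1)
w2 = Aw1 = ((-2)·(-2) + 7·3 + 0·(-1); 3·(-2) + 1·3 + (-2)·(-1); (-1)·(-2) + 4·3 + (-2)·(-1)) = (25, -1, 16)
w3 = Aw2 = (-57, 42, -61)
The requested component of w3 is -57.

-57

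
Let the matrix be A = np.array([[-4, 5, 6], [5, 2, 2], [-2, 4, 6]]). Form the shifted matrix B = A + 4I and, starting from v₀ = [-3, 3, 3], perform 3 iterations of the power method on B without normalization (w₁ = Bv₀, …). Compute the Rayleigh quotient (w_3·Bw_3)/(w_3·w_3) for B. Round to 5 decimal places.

μ ≈ 12.36575

B = A + 4I has rows (0, 5, 6); (5, 6, 2); (-2, 4, 10)
w1 = Bv₀ = (33, 9, 48)
w2 = Bw1 = (333, 315, 450)
w3 = Bw2 = (4275, 4455, 5094)
Bw3 = (52839, 58293, 60210)
w3·Bw3 = 792291780; w3·w3 = 64071486; μ ≈ 792291780/64071486 = 12.36575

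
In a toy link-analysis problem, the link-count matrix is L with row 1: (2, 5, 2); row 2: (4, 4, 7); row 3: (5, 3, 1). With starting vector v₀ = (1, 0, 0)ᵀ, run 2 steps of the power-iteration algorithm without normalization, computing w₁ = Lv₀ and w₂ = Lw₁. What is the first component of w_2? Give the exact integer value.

34

w1 = Lv₀ = (2, 4, 5)
w2 = Lw1 = (34, 59, 27)
The requested component of w2 is 34.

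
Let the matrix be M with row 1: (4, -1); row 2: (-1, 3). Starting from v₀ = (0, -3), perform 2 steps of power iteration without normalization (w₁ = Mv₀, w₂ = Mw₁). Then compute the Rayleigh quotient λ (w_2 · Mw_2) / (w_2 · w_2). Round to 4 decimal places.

w1 = Mv₀ = (4·0 + (-1)·(-3); (-1)·0 + 3·(-3)) = (3, -9)
w2 = Mw1 = (4·3 + (-1)·(-9); (-1)·3 + 3·(-9)) = (21, -30)
Mw2 = (114, -111)
w2·Mw2 = 21·114 + (-30)·(-111) = 5724; w2·w2 = 21·21 + (-30)·(-30) = 1341
λ ≈ 5724/1341 = 4.2685

4.2685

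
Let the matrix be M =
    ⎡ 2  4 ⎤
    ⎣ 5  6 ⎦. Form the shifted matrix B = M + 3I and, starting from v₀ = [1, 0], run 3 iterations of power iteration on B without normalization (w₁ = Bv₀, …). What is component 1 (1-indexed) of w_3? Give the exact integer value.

B = M + 3I has rows (5, 4); (5, 9)
w1 = Bv₀ = (5·1 + 4·0; 5·1 + 9·0) = (5, 5)
w2 = Bw1 = (5·5 + 4·5; 5·5 + 9·5) = (45, 70)
w3 = Bw2 = (505, 855)
Requested component of w3: 505

505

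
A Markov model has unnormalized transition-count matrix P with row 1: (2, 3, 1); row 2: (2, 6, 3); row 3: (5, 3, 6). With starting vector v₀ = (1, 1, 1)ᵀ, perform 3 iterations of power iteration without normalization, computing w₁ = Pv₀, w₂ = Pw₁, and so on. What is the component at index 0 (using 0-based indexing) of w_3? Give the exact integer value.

625

w1 = Pv₀ = (2·1 + 3·1 + 1·1; 2·1 + 6·1 + 3·1; 5·1 + 3·1 + 6·1) = (6, 11, 14)
w2 = Pw1 = (2·6 + 3·11 + 1·14; 2·6 + 6·11 + 3·14; 5·6 + 3·11 + 6·14) = (59, 120, 147)
w3 = Pw2 = (625, 1279, 1537)
The requested component of w3 is 625.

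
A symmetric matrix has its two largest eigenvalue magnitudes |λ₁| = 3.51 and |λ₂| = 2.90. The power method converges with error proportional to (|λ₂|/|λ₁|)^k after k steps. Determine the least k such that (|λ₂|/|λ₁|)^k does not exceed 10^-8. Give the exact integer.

97

|λ₂/λ₁| = 2.90/3.51 = 0.82621
Need k ≥ ln(10^-8) / ln(0.82621) = -18.4207 / -0.1909 ≈ 96.491
Smallest integer k satisfying the bound: 97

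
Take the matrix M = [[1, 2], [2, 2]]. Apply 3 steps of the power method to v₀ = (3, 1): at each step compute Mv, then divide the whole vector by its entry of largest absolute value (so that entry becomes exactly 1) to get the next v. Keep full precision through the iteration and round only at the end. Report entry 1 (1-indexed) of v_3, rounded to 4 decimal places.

Mv0 = (5.00000, 8.00000); divide by 8.00000 → v1 = (0.62500, 1.00000)
Mv1 = (2.62500, 3.25000); divide by 3.25000 → v2 = (0.80769, 1.00000)
Mv2 = (2.80769, 3.61538); divide by 3.61538 → v3 = (0.77660, 1.00000)
Requested entry of v3: 73/94 = 0.7766

0.7766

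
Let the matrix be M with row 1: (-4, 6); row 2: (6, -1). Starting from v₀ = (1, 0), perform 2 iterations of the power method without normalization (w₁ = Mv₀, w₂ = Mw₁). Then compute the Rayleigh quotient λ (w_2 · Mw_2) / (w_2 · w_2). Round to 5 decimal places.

w1 = Mv₀ = ((-4)·1 + 6·0; 6·1 + (-1)·0) = (-4, 6)
w2 = Mw1 = ((-4)·(-4) + 6·6; 6·(-4) + (-1)·6) = (52, -30)
Mw2 = (-388, 342)
w2·Mw2 = 52·(-388) + (-30)·342 = -30436; w2·w2 = 52·52 + (-30)·(-30) = 3604
λ ≈ -30436/3604 = -8.44506

λ ≈ -8.44506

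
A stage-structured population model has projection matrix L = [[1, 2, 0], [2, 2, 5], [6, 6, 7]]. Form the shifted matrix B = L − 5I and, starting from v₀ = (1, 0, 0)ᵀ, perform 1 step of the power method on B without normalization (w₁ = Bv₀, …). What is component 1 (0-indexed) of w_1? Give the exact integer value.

2

B = L − 5I has rows (-4, 2, 0); (2, -3, 5); (6, 6, 2)
w1 = Bv₀ = ((-4)·1 + 2·0 + 0·0; 2·1 + (-3)·0 + 5·0; 6·1 + 6·0 + 2·0) = (-4, 2, 6)
Requested component of w1: 2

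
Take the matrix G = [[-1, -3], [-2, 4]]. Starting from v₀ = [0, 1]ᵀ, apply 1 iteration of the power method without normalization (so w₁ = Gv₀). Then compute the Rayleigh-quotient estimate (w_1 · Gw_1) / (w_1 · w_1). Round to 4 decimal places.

λ ≈ 4.6000

w1 = Gv₀ = (-3, 4)
Gw1 = (-9, 22)
w1·Gw1 = (-3)·(-9) + 4·22 = 115; w1·w1 = (-3)·(-3) + 4·4 = 25
λ ≈ 115/25 = 4.6000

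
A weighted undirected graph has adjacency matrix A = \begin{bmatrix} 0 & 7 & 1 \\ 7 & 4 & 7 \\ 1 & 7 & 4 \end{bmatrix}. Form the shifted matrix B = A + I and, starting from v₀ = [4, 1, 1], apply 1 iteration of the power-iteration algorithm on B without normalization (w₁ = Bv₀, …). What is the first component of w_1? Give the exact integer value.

B = A + I has rows (1, 7, 1); (7, 5, 7); (1, 7, 5)
w1 = Bv₀ = (1·4 + 7·1 + 1·1; 7·4 + 5·1 + 7·1; 1·4 + 7·1 + 5·1) = (12, 40, 16)
Requested component of w1: 12

12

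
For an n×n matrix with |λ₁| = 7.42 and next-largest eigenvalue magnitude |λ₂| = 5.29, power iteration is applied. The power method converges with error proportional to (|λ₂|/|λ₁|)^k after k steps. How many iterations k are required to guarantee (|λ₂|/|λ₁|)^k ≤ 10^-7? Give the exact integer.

|λ₂/λ₁| = 5.29/7.42 = 0.71294
Need k ≥ ln(10^-7) / ln(0.71294) = -16.1181 / -0.3384 ≈ 47.636
Smallest integer k satisfying the bound: 48

48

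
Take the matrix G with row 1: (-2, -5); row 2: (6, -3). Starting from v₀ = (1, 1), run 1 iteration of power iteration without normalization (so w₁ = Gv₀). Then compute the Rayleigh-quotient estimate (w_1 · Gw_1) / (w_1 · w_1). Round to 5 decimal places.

-2.51724

w1 = Gv₀ = ((-2)·1 + (-5)·1; 6·1 + (-3)·1) = (-7, 3)
Gw1 = (-1, -51)
w1·Gw1 = (-7)·(-1) + 3·(-51) = -146; w1·w1 = (-7)·(-7) + 3·3 = 58
λ ≈ -146/58 = -2.51724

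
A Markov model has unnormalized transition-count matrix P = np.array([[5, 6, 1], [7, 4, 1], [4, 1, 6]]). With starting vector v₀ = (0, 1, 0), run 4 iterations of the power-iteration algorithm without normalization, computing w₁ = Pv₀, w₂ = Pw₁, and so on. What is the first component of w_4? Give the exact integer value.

7728

w1 = Pv₀ = (5·0 + 6·1 + 1·0; 7·0 + 4·1 + 1·0; 4·0 + 1·1 + 6·0) = (6, 4, 1)
w2 = Pw1 = (5·6 + 6·4 + 1·1; 7·6 + 4·4 + 1·1; 4·6 + 1·4 + 6·1) = (55, 59, 34)
w3 = Pw2 = (663, 655, 483)
w4 = Pw3 = (7728, 7744, 6205)
The requested component of w4 is 7728.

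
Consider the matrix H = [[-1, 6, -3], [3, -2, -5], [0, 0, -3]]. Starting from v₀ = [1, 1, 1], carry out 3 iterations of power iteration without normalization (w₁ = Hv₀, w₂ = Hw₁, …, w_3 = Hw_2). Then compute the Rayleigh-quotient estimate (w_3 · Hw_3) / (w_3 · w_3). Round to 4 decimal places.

-6.0639

w1 = Hv₀ = (2, -4, -3)
w2 = Hw1 = (-17, 29, 9)
w3 = Hw2 = (164, -154, -27)
Hw3 = (-1007, 935, 81)
w3·Hw3 = 164·(-1007) + (-154)·935 + (-27)·81 = -311325; w3·w3 = 164·164 + (-154)·(-154) + (-27)·(-27) = 51341
λ ≈ -311325/51341 = -6.0639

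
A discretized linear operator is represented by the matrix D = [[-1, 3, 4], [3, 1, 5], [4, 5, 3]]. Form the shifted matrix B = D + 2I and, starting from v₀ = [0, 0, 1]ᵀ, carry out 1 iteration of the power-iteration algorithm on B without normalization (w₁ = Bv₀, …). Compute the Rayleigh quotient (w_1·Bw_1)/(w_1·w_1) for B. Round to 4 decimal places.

11.3030

B = D + 2I has rows (1, 3, 4); (3, 3, 5); (4, 5, 5)
w1 = Bv₀ = (1·0 + 3·0 + 4·1; 3·0 + 3·0 + 5·1; 4·0 + 5·0 + 5·1) = (4, 5, 5)
Bw1 = (39, 52, 66)
w1·Bw1 = 746; w1·w1 = 66; μ ≈ 746/66 = 11.3030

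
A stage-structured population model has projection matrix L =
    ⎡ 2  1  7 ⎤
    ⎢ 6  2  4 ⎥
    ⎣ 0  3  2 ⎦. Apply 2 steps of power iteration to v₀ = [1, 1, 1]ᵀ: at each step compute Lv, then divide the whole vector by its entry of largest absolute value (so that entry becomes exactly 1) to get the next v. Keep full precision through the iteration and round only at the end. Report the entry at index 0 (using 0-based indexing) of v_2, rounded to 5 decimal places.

Lv0 = (10.000000, 12.000000, 5.000000); divide by 12.000000 → v1 = (0.833333, 1.000000, 0.416667)
Lv1 = (5.583333, 8.666667, 3.833333); divide by 8.666667 → v2 = (0.644231, 1.000000, 0.442308)
Requested entry of v2: 67/104 = 0.64423

0.64423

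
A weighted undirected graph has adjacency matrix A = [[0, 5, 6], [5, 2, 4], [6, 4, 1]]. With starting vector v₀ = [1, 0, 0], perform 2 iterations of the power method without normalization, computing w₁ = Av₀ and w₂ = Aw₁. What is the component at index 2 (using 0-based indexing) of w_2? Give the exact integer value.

w1 = Av₀ = (0, 5, 6)
w2 = Aw1 = (61, 34, 26)
The requested component of w2 is 26.

26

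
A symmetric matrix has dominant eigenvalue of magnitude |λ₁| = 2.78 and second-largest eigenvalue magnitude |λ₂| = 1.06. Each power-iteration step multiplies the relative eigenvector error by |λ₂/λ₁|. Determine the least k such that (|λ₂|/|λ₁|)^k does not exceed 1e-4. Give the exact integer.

10

|λ₂/λ₁| = 1.06/2.78 = 0.38129
Need k ≥ ln(1e-4) / ln(0.38129) = -9.2103 / -0.9642 ≈ 9.552
Smallest integer k satisfying the bound: 10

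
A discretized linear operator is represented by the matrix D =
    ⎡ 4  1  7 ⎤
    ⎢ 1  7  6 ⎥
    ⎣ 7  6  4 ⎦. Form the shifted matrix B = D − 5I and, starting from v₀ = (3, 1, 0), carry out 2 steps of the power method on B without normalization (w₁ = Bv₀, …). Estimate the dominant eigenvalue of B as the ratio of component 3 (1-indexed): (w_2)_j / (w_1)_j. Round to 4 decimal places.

B = D − 5I has rows (-1, 1, 7); (1, 2, 6); (7, 6, -1)
w1 = Bv₀ = (-2, 5, 27)
w2 = Bw1 = (196, 170, -11)
Ratio: -11/27 = -0.4074

-0.4074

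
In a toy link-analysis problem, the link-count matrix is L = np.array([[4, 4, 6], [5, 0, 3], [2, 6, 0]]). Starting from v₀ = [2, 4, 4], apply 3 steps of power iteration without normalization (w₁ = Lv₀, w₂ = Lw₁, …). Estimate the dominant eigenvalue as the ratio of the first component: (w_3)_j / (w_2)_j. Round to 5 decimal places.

w1 = Lv₀ = (4·2 + 4·4 + 6·4; 5·2 + 0·4 + 3·4; 2·2 + 6·4 + 0·4) = (48, 22, 28)
w2 = Lw1 = (4·48 + 4·22 + 6·28; 5·48 + 0·22 + 3·28; 2·48 + 6·22 + 0·28) = (448, 324, 228)
w3 = Lw2 = (4456, 2924, 2840)
Ratio at component: 4456 / 448 = 9.94643

9.94643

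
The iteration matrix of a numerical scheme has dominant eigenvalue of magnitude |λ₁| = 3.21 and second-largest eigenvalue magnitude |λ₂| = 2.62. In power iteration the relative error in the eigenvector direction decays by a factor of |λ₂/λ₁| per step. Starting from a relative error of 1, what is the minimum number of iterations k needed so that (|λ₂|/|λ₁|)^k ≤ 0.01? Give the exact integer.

23

|λ₂/λ₁| = 2.62/3.21 = 0.81620
Need k ≥ ln(0.01) / ln(0.81620) = -4.6052 / -0.2031 ≈ 22.675
Smallest integer k satisfying the bound: 23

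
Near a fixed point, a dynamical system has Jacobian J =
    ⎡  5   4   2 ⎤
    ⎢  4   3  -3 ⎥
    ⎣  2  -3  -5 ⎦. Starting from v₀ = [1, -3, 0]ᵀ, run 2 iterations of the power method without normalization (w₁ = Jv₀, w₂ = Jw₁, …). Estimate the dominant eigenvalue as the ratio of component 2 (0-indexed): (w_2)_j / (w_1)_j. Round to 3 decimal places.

λ ≈ -4.909

w1 = Jv₀ = (5·1 + 4·(-3) + 2·0; 4·1 + 3·(-3) + (-3)·0; 2·1 + (-3)·(-3) + (-5)·0) = (-7, -5, 11)
w2 = Jw1 = (5·(-7) + 4·(-5) + 2·11; 4·(-7) + 3·(-5) + (-3)·11; 2·(-7) + (-3)·(-5) + (-5)·11) = (-33, -76, -54)
Ratio at component: -54 / 11 = -4.909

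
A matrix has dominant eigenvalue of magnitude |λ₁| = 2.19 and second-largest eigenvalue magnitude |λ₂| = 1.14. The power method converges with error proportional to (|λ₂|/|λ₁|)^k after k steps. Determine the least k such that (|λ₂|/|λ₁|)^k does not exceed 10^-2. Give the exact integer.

8

|λ₂/λ₁| = 1.14/2.19 = 0.52055
Need k ≥ ln(10^-2) / ln(0.52055) = -4.6052 / -0.6529 ≈ 7.054
Smallest integer k satisfying the bound: 8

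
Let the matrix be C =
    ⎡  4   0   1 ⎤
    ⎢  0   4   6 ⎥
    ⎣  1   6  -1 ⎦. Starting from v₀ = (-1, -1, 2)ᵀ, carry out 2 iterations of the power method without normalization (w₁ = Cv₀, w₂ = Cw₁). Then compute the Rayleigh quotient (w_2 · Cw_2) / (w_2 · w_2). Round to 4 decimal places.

λ ≈ -4.2978

w1 = Cv₀ = (-2, 8, -9)
w2 = Cw1 = (-17, -22, 55)
Cw2 = (-13, 242, -204)
w2·Cw2 = (-17)·(-13) + (-22)·242 + 55·(-204) = -16323; w2·w2 = (-17)·(-17) + (-22)·(-22) + 55·55 = 3798
λ ≈ -16323/3798 = -4.2978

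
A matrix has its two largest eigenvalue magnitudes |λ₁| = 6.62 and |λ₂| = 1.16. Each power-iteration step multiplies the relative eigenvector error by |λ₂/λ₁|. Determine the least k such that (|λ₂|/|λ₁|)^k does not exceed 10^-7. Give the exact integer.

|λ₂/λ₁| = 1.16/6.62 = 0.17523
Need k ≥ ln(10^-7) / ln(0.17523) = -16.1181 / -1.7417 ≈ 9.254
Smallest integer k satisfying the bound: 10

10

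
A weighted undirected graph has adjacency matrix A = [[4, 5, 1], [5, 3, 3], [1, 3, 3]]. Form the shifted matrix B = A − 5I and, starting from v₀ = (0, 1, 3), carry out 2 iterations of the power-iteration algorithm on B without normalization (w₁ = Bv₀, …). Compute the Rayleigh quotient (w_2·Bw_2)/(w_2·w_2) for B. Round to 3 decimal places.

B = A − 5I has rows (-1, 5, 1); (5, -2, 3); (1, 3, -2)
w1 = Bv₀ = ((-1)·0 + 5·1 + 1·3; 5·0 + (-2)·1 + 3·3; 1·0 + 3·1 + (-2)·3) = (8, 7, -3)
w2 = Bw1 = ((-1)·8 + 5·7 + 1·(-3); 5·8 + (-2)·7 + 3·(-3); 1·8 + 3·7 + (-2)·(-3)) = (24, 17, 35)
Bw2 = (96, 191, 5)
w2·Bw2 = 5726; w2·w2 = 2090; μ ≈ 5726/2090 = 2.740

2.740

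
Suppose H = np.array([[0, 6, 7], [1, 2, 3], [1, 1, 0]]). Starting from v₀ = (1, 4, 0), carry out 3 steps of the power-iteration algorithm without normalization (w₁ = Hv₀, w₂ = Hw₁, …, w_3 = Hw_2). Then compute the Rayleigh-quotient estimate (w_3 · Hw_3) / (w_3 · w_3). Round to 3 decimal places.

w1 = Hv₀ = (0·1 + 6·4 + 7·0; 1·1 + 2·4 + 3·0; 1·1 + 1·4 + 0·0) = (24, 9, 5)
w2 = Hw1 = (0·24 + 6·9 + 7·5; 1·24 + 2·9 + 3·5; 1·24 + 1·9 + 0·5) = (89, 57, 33)
w3 = Hw2 = (573, 302, 146)
Hw3 = (2834, 1615, 875)
w3·Hw3 = 573·2834 + 302·1615 + 146·875 = 2239362; w3·w3 = 573·573 + 302·302 + 146·146 = 440849
λ ≈ 2239362/440849 = 5.080

5.080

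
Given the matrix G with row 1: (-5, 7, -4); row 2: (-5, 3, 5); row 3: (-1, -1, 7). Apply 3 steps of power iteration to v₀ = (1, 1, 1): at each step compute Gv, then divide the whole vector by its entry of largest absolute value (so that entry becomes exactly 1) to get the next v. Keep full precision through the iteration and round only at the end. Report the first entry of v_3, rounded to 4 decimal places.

Gv0 = (-2.00000, 3.00000, 5.00000); divide by 5.00000 → v1 = (-0.40000, 0.60000, 1.00000)
Gv1 = (2.20000, 8.80000, 6.80000); divide by 8.80000 → v2 = (0.25000, 1.00000, 0.77273)
Gv2 = (2.65909, 5.61364, 4.15909); divide by 5.61364 → v3 = (0.47368, 1.00000, 0.74089)
Requested entry of v3: 117/247 = 0.4737

0.4737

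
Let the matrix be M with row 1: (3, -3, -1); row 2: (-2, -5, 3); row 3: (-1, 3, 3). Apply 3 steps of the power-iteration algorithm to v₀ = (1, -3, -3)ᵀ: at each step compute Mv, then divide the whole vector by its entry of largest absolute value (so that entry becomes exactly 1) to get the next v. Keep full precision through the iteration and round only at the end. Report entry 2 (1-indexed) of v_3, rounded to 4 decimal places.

-0.4539

Mv0 = (15.00000, 4.00000, -19.00000); divide by -19.00000 → v1 = (-0.78947, -0.21053, 1.00000)
Mv1 = (-2.73684, 5.63158, 3.15789); divide by 5.63158 → v2 = (-0.48598, 1.00000, 0.56075)
Mv2 = (-5.01869, -2.34579, 5.16822); divide by 5.16822 → v3 = (-0.97107, -0.45389, 1.00000)
Requested entry of v3: 251/-553 = -0.4539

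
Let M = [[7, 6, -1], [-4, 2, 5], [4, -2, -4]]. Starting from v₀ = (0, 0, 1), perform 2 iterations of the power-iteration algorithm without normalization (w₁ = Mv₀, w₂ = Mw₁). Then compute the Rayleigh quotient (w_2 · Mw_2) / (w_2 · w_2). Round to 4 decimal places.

w1 = Mv₀ = (7·0 + 6·0 + (-1)·1; (-4)·0 + 2·0 + 5·1; 4·0 + (-2)·0 + (-4)·1) = (-1, 5, -4)
w2 = Mw1 = (7·(-1) + 6·5 + (-1)·(-4); (-4)·(-1) + 2·5 + 5·(-4); 4·(-1) + (-2)·5 + (-4)·(-4)) = (27, -6, 2)
Mw2 = (151, -110, 112)
w2·Mw2 = 27·151 + (-6)·(-110) + 2·112 = 4961; w2·w2 = 27·27 + (-6)·(-6) + 2·2 = 769
λ ≈ 4961/769 = 6.4512

λ ≈ 6.4512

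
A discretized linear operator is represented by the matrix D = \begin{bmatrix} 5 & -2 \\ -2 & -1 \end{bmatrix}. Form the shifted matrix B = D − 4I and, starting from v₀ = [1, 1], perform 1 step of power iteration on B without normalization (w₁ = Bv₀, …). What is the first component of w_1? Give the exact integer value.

-1

B = D − 4I has rows (1, -2); (-2, -5)
w1 = Bv₀ = (1·1 + (-2)·1; (-2)·1 + (-5)·1) = (-1, -7)
Requested component of w1: -1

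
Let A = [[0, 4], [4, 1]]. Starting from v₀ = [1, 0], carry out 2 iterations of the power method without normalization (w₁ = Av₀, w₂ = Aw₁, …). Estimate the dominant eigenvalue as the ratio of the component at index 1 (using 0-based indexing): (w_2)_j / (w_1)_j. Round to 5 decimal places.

1.00000

w1 = Av₀ = (0·1 + 4·0; 4·1 + 1·0) = (0, 4)
w2 = Aw1 = (0·0 + 4·4; 4·0 + 1·4) = (16, 4)
Ratio at component: 4 / 4 = 1.00000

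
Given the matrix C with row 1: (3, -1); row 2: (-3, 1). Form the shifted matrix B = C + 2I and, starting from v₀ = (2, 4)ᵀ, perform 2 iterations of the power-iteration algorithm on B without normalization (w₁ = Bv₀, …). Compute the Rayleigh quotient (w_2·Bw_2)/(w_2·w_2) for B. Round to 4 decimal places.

μ ≈ 5.0000

B = C + 2I has rows (5, -1); (-3, 3)
w1 = Bv₀ = (5·2 + (-1)·4; (-3)·2 + 3·4) = (6, 6)
w2 = Bw1 = (5·6 + (-1)·6; (-3)·6 + 3·6) = (24, 0)
Bw2 = (120, -72)
w2·Bw2 = 2880; w2·w2 = 576; μ ≈ 2880/576 = 5.0000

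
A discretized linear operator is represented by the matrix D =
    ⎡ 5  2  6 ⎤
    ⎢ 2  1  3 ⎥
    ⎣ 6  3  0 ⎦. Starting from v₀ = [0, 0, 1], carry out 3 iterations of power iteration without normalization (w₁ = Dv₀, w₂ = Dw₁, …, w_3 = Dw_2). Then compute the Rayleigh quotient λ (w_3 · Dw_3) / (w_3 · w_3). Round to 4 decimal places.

λ ≈ 10.0014

w1 = Dv₀ = (5·0 + 2·0 + 6·1; 2·0 + 1·0 + 3·1; 6·0 + 3·0 + 0·1) = (6, 3, 0)
w2 = Dw1 = (5·6 + 2·3 + 6·0; 2·6 + 1·3 + 3·0; 6·6 + 3·3 + 0·0) = (36, 15, 45)
w3 = Dw2 = (480, 222, 261)
Dw3 = (4410, 1965, 3546)
w3·Dw3 = 480·4410 + 222·1965 + 261·3546 = 3478536; w3·w3 = 480·480 + 222·222 + 261·261 = 347805
λ ≈ 3478536/347805 = 10.0014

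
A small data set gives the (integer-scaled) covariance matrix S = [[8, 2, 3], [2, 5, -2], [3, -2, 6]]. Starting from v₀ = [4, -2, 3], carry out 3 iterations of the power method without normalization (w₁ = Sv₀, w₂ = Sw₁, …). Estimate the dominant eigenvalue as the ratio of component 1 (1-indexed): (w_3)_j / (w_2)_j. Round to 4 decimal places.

λ ≈ 10.4215

w1 = Sv₀ = (8·4 + 2·(-2) + 3·3; 2·4 + 5·(-2) + (-2)·3; 3·4 + (-2)·(-2) + 6·3) = (37, -8, 34)
w2 = Sw1 = (8·37 + 2·(-8) + 3·34; 2·37 + 5·(-8) + (-2)·34; 3·37 + (-2)·(-8) + 6·34) = (382, -34, 331)
w3 = Sw2 = (3981, -68, 3200)
Ratio at component: 3981 / 382 = 10.4215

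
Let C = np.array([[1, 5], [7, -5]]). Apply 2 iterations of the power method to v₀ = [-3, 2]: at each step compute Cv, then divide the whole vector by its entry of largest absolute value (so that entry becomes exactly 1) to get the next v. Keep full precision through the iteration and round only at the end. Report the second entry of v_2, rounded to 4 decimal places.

Cv0 = (7.00000, -31.00000); divide by -31.00000 → v1 = (-0.22581, 1.00000)
Cv1 = (4.77419, -6.58065); divide by -6.58065 → v2 = (-0.72549, 1.00000)
Requested entry of v2: 204/204 = 1.0000

1.0000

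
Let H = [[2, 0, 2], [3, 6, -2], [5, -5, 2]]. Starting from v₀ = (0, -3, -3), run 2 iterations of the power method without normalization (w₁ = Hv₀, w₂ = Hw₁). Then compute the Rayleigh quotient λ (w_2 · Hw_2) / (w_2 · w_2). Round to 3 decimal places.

w1 = Hv₀ = (-6, -12, 9)
w2 = Hw1 = (6, -108, 48)
Hw2 = (108, -726, 666)
w2·Hw2 = 6·108 + (-108)·(-726) + 48·666 = 111024; w2·w2 = 6·6 + (-108)·(-108) + 48·48 = 14004
λ ≈ 111024/14004 = 7.928

7.928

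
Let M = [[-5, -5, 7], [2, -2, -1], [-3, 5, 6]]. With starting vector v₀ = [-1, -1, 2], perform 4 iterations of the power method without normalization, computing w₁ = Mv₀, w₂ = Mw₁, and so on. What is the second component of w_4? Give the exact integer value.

-242

w1 = Mv₀ = (24, -2, 10)
w2 = Mw1 = (-40, 42, -22)
w3 = Mw2 = (-164, -142, 198)
w4 = Mw3 = (2916, -242, 970)
The requested component of w4 is -242.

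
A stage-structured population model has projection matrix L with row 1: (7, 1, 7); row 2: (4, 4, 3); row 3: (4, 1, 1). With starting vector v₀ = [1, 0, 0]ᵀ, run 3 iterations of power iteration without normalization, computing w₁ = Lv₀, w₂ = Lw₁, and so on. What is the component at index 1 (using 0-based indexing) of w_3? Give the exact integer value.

656

w1 = Lv₀ = (7, 4, 4)
w2 = Lw1 = (81, 56, 36)
w3 = Lw2 = (875, 656, 416)
The requested component of w3 is 656.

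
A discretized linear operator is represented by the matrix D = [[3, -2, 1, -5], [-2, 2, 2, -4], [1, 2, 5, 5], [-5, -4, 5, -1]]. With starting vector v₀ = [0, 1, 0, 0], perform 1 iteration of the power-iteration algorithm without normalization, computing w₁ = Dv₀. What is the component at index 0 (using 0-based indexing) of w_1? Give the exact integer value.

-2

w1 = Dv₀ = (3·0 + (-2)·1 + 1·0 + (-5)·0; (-2)·0 + 2·1 + 2·0 + (-4)·0; 1·0 + 2·1 + 5·0 + 5·0; (-5)·0 + (-4)·1 + 5·0 + (-1)·0) = (-2, 2, 2, -4)
The requested component of w1 is -2.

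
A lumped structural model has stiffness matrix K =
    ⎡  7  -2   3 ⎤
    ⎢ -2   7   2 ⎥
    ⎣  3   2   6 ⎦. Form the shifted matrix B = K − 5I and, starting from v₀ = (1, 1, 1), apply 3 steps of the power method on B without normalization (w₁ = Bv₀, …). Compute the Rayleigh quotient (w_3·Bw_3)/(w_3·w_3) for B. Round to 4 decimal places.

B = K − 5I has rows (2, -2, 3); (-2, 2, 2); (3, 2, 1)
w1 = Bv₀ = (2·1 + (-2)·1 + 3·1; (-2)·1 + 2·1 + 2·1; 3·1 + 2·1 + 1·1) = (3, 2, 6)
w2 = Bw1 = (2·3 + (-2)·2 + 3·6; (-2)·3 + 2·2 + 2·6; 3·3 + 2·2 + 1·6) = (20, 10, 19)
w3 = Bw2 = (77, 18, 99)
Bw3 = (415, 80, 366)
w3·Bw3 = 69629; w3·w3 = 16054; μ ≈ 69629/16054 = 4.3372

4.3372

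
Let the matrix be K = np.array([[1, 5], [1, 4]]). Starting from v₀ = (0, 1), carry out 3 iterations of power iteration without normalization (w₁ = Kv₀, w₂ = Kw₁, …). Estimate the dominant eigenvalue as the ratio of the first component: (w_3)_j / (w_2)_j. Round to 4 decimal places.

w1 = Kv₀ = (5, 4)
w2 = Kw1 = (25, 21)
w3 = Kw2 = (130, 109)
Ratio at component: 130 / 25 = 5.2000

λ ≈ 5.2000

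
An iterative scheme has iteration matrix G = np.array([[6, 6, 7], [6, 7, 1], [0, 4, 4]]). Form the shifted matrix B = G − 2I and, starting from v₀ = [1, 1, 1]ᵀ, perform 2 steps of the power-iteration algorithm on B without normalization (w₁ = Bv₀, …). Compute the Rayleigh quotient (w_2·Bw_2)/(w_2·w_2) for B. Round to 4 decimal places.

11.9260

B = G − 2I has rows (4, 6, 7); (6, 5, 1); (0, 4, 2)
w1 = Bv₀ = (17, 12, 6)
w2 = Bw1 = (182, 168, 60)
Bw2 = (2156, 1992, 792)
w2·Bw2 = 774568; w2·w2 = 64948; μ ≈ 774568/64948 = 11.9260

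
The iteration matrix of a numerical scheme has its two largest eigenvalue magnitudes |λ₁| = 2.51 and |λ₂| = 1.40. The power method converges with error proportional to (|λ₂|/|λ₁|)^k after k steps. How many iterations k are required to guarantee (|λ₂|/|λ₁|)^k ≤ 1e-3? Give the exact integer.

12

|λ₂/λ₁| = 1.40/2.51 = 0.55777
Need k ≥ ln(1e-3) / ln(0.55777) = -6.9078 / -0.5838 ≈ 11.832
Smallest integer k satisfying the bound: 12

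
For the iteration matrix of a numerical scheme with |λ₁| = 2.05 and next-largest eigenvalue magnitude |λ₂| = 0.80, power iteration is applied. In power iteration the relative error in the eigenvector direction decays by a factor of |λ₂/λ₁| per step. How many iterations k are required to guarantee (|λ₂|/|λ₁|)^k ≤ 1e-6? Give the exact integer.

15

|λ₂/λ₁| = 0.80/2.05 = 0.39024
Need k ≥ ln(1e-6) / ln(0.39024) = -13.8155 / -0.9410 ≈ 14.682
Smallest integer k satisfying the bound: 15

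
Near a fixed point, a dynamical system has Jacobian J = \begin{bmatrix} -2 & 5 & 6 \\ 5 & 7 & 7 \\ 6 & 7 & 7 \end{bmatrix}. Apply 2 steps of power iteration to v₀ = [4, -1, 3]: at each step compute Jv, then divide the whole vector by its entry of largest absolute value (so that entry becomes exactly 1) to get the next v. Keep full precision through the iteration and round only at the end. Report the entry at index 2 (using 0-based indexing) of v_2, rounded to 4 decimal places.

Jv0 = (5.00000, 34.00000, 38.00000); divide by 38.00000 → v1 = (0.13158, 0.89474, 1.00000)
Jv1 = (10.21053, 13.92105, 14.05263); divide by 14.05263 → v2 = (0.72659, 0.99064, 1.00000)
Requested entry of v2: 534/534 = 1.0000

1.0000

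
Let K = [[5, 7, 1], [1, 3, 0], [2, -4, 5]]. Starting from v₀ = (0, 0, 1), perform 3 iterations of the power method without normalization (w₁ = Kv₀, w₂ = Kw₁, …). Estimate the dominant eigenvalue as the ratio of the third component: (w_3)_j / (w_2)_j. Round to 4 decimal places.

w1 = Kv₀ = (1, 0, 5)
w2 = Kw1 = (10, 1, 27)
w3 = Kw2 = (84, 13, 151)
Ratio at component: 151 / 27 = 5.5926

5.5926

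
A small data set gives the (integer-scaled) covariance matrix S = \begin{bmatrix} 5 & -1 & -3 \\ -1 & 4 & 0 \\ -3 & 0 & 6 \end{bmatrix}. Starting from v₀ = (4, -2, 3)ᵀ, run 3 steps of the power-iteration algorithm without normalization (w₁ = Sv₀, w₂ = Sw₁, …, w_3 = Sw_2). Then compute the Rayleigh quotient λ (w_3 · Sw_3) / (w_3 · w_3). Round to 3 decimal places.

λ ≈ 7.260

w1 = Sv₀ = (5·4 + (-1)·(-2) + (-3)·3; (-1)·4 + 4·(-2) + 0·3; (-3)·4 + 0·(-2) + 6·3) = (13, -12, 6)
w2 = Sw1 = (5·13 + (-1)·(-12) + (-3)·6; (-1)·13 + 4·(-12) + 0·6; (-3)·13 + 0·(-12) + 6·6) = (59, -61, -3)
w3 = Sw2 = (365, -303, -195)
Sw3 = (2713, -1577, -2265)
w3·Sw3 = 365·2713 + (-303)·(-1577) + (-195)·(-2265) = 1909751; w3·w3 = 365·365 + (-303)·(-303) + (-195)·(-195) = 263059
λ ≈ 1909751/263059 = 7.260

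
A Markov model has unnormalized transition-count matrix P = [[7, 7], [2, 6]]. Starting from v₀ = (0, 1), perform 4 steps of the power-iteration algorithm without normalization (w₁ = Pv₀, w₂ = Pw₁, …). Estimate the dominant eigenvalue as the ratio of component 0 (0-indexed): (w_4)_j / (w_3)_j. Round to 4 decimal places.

10.4184

w1 = Pv₀ = (7, 6)
w2 = Pw1 = (91, 50)
w3 = Pw2 = (987, 482)
w4 = Pw3 = (10283, 4866)
Ratio at component: 10283 / 987 = 10.4184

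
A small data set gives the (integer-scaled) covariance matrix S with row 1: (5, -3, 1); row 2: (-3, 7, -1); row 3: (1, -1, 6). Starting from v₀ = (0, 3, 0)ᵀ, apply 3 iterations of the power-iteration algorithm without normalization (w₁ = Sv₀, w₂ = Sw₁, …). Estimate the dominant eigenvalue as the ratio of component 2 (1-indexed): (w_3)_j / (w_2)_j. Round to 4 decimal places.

w1 = Sv₀ = (5·0 + (-3)·3 + 1·0; (-3)·0 + 7·3 + (-1)·0; 1·0 + (-1)·3 + 6·0) = (-9, 21, -3)
w2 = Sw1 = (5·(-9) + (-3)·21 + 1·(-3); (-3)·(-9) + 7·21 + (-1)·(-3); 1·(-9) + (-1)·21 + 6·(-3)) = (-111, 177, -48)
w3 = Sw2 = (-1134, 1620, -576)
Ratio at component: 1620 / 177 = 9.1525

9.1525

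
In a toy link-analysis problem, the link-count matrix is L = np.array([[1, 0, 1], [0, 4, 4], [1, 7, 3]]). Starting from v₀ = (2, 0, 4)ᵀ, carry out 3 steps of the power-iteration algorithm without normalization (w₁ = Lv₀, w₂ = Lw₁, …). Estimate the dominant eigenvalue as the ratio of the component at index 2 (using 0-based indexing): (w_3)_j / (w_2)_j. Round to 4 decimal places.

w1 = Lv₀ = (1·2 + 0·0 + 1·4; 0·2 + 4·0 + 4·4; 1·2 + 7·0 + 3·4) = (6, 16, 14)
w2 = Lw1 = (1·6 + 0·16 + 1·14; 0·6 + 4·16 + 4·14; 1·6 + 7·16 + 3·14) = (20, 120, 160)
w3 = Lw2 = (180, 1120, 1340)
Ratio at component: 1340 / 160 = 8.3750

8.3750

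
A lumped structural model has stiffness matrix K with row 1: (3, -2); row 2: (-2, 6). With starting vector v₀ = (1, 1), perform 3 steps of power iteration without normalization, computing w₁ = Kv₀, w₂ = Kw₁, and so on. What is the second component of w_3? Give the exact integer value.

w1 = Kv₀ = (3·1 + (-2)·1; (-2)·1 + 6·1) = (1, 4)
w2 = Kw1 = (3·1 + (-2)·4; (-2)·1 + 6·4) = (-5, 22)
w3 = Kw2 = (-59, 142)
The requested component of w3 is 142.

142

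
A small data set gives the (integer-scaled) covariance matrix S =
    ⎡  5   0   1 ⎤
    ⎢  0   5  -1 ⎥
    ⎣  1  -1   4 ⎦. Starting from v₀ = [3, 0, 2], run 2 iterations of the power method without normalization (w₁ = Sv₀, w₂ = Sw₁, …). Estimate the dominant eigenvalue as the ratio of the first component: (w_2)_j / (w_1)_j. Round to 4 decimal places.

w1 = Sv₀ = (5·3 + 0·0 + 1·2; 0·3 + 5·0 + (-1)·2; 1·3 + (-1)·0 + 4·2) = (17, -2, 11)
w2 = Sw1 = (5·17 + 0·(-2) + 1·11; 0·17 + 5·(-2) + (-1)·11; 1·17 + (-1)·(-2) + 4·11) = (96, -21, 63)
Ratio at component: 96 / 17 = 5.6471

λ ≈ 5.6471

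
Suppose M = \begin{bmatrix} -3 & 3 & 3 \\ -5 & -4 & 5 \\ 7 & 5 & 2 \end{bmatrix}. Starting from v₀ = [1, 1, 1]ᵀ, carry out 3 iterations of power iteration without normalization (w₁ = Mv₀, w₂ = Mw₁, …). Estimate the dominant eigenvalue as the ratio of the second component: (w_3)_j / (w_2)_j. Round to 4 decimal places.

w1 = Mv₀ = ((-3)·1 + 3·1 + 3·1; (-5)·1 + (-4)·1 + 5·1; 7·1 + 5·1 + 2·1) = (3, -4, 14)
w2 = Mw1 = ((-3)·3 + 3·(-4) + 3·14; (-5)·3 + (-4)·(-4) + 5·14; 7·3 + 5·(-4) + 2·14) = (21, 71, 29)
w3 = Mw2 = (237, -244, 560)
Ratio at component: -244 / 71 = -3.4366

-3.4366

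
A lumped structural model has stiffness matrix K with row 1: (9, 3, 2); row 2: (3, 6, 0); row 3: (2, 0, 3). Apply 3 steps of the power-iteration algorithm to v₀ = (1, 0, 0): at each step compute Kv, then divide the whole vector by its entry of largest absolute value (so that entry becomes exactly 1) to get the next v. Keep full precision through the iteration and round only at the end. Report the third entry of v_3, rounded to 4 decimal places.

0.2527

Kv0 = (9.00000, 3.00000, 2.00000); divide by 9.00000 → v1 = (1.00000, 0.33333, 0.22222)
Kv1 = (10.44444, 5.00000, 2.66667); divide by 10.44444 → v2 = (1.00000, 0.47872, 0.25532)
Kv2 = (10.94681, 5.87234, 2.76596); divide by 10.94681 → v3 = (1.00000, 0.53644, 0.25267)
Requested entry of v3: 260/1029 = 0.2527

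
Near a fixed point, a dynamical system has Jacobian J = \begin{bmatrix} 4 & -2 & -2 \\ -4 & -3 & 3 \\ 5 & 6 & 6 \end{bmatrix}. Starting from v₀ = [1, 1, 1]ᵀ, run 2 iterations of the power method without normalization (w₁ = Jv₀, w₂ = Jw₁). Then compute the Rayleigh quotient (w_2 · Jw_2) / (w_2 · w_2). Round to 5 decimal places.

w1 = Jv₀ = (4·1 + (-2)·1 + (-2)·1; (-4)·1 + (-3)·1 + 3·1; 5·1 + 6·1 + 6·1) = (0, -4, 17)
w2 = Jw1 = (4·0 + (-2)·(-4) + (-2)·17; (-4)·0 + (-3)·(-4) + 3·17; 5·0 + 6·(-4) + 6·17) = (-26, 63, 78)
Jw2 = (-386, 149, 716)
w2·Jw2 = (-26)·(-386) + 63·149 + 78·716 = 75271; w2·w2 = (-26)·(-26) + 63·63 + 78·78 = 10729
λ ≈ 75271/10729 = 7.01566

7.01566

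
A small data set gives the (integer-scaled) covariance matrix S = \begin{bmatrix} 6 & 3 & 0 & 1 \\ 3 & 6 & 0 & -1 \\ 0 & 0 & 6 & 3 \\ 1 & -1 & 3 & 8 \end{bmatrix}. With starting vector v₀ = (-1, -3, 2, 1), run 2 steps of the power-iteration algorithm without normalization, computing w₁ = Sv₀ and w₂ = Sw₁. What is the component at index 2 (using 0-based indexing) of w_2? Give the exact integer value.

138

w1 = Sv₀ = (6·(-1) + 3·(-3) + 0·2 + 1·1; 3·(-1) + 6·(-3) + 0·2 + (-1)·1; 0·(-1) + 0·(-3) + 6·2 + 3·1; 1·(-1) + (-1)·(-3) + 3·2 + 8·1) = (-14, -22, 15, 16)
w2 = Sw1 = (6·(-14) + 3·(-22) + 0·15 + 1·16; 3·(-14) + 6·(-22) + 0·15 + (-1)·16; 0·(-14) + 0·(-22) + 6·15 + 3·16; 1·(-14) + (-1)·(-22) + 3·15 + 8·16) = (-134, -190, 138, 181)
The requested component of w2 is 138.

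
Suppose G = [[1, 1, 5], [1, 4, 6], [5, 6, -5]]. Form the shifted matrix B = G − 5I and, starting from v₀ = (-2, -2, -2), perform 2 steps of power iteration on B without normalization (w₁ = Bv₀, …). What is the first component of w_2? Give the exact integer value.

B = G − 5I has rows (-4, 1, 5); (1, -1, 6); (5, 6, -10)
w1 = Bv₀ = ((-4)·(-2) + 1·(-2) + 5·(-2); 1·(-2) + (-1)·(-2) + 6·(-2); 5·(-2) + 6·(-2) + (-10)·(-2)) = (-4, -12, -2)
w2 = Bw1 = ((-4)·(-4) + 1·(-12) + 5·(-2); 1·(-4) + (-1)·(-12) + 6·(-2); 5·(-4) + 6·(-12) + (-10)·(-2)) = (-6, -4, -72)
Requested component of w2: -6

-6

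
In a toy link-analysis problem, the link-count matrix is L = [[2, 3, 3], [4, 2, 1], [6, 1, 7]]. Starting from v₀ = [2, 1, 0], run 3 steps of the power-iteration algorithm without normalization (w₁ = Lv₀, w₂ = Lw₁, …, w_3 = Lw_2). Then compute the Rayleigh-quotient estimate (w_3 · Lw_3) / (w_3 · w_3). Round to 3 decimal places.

w1 = Lv₀ = (7, 10, 13)
w2 = Lw1 = (83, 61, 143)
w3 = Lw2 = (778, 597, 1560)
Lw3 = (8027, 5866, 16185)
w3·Lw3 = 778·8027 + 597·5866 + 1560·16185 = 34995608; w3·w3 = 778·778 + 597·597 + 1560·1560 = 3395293
λ ≈ 34995608/3395293 = 10.307

λ ≈ 10.307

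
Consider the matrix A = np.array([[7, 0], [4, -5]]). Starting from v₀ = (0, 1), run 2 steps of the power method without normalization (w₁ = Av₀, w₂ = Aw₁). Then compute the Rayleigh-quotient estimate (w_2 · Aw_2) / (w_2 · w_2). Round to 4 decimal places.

w1 = Av₀ = (7·0 + 0·1; 4·0 + (-5)·1) = (0, -5)
w2 = Aw1 = (7·0 + 0·(-5); 4·0 + (-5)·(-5)) = (0, 25)
Aw2 = (0, -125)
w2·Aw2 = 0·0 + 25·(-125) = -3125; w2·w2 = 0·0 + 25·25 = 625
λ ≈ -3125/625 = -5.0000

-5.0000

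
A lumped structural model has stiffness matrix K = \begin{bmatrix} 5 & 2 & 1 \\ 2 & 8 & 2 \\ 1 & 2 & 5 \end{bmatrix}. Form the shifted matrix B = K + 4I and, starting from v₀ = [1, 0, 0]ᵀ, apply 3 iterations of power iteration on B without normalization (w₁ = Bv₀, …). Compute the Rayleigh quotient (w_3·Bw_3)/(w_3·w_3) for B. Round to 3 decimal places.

B = K + 4I has rows (9, 2, 1); (2, 12, 2); (1, 2, 9)
w1 = Bv₀ = (9, 2, 1)
w2 = Bw1 = (86, 44, 22)
w3 = Bw2 = (884, 744, 372)
Bw3 = (9816, 11440, 5720)
w3·Bw3 = 19316544; w3·w3 = 1473376; μ ≈ 19316544/1473376 = 13.110

μ ≈ 13.110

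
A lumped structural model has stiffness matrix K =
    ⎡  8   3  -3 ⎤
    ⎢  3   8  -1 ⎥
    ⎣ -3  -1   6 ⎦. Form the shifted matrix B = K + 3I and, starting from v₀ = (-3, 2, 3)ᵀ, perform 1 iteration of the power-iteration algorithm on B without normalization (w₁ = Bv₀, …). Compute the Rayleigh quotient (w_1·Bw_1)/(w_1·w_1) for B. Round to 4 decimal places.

11.8589

B = K + 3I has rows (11, 3, -3); (3, 11, -1); (-3, -1, 9)
w1 = Bv₀ = (11·(-3) + 3·2 + (-3)·3; 3·(-3) + 11·2 + (-1)·3; (-3)·(-3) + (-1)·2 + 9·3) = (-36, 10, 34)
Bw1 = (-468, -32, 404)
w1·Bw1 = 30264; w1·w1 = 2552; μ ≈ 30264/2552 = 11.8589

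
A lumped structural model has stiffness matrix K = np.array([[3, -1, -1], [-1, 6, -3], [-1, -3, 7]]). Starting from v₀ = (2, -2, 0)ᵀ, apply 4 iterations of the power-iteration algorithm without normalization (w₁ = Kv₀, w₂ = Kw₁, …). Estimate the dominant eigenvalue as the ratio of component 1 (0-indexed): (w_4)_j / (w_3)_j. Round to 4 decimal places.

λ ≈ 8.7014

w1 = Kv₀ = (3·2 + (-1)·(-2) + (-1)·0; (-1)·2 + 6·(-2) + (-3)·0; (-1)·2 + (-3)·(-2) + 7·0) = (8, -14, 4)
w2 = Kw1 = (3·8 + (-1)·(-14) + (-1)·4; (-1)·8 + 6·(-14) + (-3)·4; (-1)·8 + (-3)·(-14) + 7·4) = (34, -104, 62)
w3 = Kw2 = (144, -844, 712)
w4 = Kw3 = (564, -7344, 7372)
Ratio at component: -7344 / -844 = 8.7014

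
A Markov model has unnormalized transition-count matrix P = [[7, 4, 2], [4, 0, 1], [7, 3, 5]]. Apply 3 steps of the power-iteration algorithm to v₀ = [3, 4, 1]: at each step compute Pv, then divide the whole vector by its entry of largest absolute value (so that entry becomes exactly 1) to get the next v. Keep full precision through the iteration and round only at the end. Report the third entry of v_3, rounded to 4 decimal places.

1.0000

Pv0 = (39.00000, 13.00000, 38.00000); divide by 39.00000 → v1 = (1.00000, 0.33333, 0.97436)
Pv1 = (10.28205, 4.97436, 12.87179); divide by 12.87179 → v2 = (0.79880, 0.38645, 1.00000)
Pv2 = (9.13745, 4.19522, 11.75100); divide by 11.75100 → v3 = (0.77759, 0.35701, 1.00000)
Requested entry of v3: 5899/5899 = 1.0000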